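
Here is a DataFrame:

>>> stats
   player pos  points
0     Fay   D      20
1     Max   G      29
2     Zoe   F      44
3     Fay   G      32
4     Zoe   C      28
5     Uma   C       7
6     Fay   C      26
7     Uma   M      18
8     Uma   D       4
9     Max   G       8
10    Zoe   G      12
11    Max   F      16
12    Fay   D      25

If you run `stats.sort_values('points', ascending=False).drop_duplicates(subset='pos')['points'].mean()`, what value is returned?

sort by points descending:
   player pos  points
2     Zoe   F      44
3     Fay   G      32
1     Max   G      29
4     Zoe   C      28
6     Fay   C      26
12    Fay   D      25
0     Fay   D      20
7     Uma   M      18
11    Max   F      16
10    Zoe   G      12
9     Max   G       8
5     Uma   C       7
8     Uma   D       4
drop duplicate pos (keep=first):
   player pos  points
2     Zoe   F      44
3     Fay   G      32
4     Zoe   C      28
12    Fay   D      25
7     Uma   M      18
Hence 29.4.

29.4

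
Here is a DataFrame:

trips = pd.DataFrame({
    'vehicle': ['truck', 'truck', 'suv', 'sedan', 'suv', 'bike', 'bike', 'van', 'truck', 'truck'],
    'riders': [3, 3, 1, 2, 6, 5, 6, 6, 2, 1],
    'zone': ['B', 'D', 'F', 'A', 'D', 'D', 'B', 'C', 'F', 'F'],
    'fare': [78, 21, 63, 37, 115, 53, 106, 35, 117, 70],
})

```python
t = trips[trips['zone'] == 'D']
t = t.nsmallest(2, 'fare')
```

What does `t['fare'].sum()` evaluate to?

filter rows where zone == 'D':
  vehicle  riders zone  fare
1   truck       3    D    21
4     suv       6    D   115
5    bike       5    D    53
take 2 rows with smallest fare:
  vehicle  riders zone  fare
1   truck       3    D    21
5    bike       5    D    53
Reading off the sum of column 'fare', we get 74.

74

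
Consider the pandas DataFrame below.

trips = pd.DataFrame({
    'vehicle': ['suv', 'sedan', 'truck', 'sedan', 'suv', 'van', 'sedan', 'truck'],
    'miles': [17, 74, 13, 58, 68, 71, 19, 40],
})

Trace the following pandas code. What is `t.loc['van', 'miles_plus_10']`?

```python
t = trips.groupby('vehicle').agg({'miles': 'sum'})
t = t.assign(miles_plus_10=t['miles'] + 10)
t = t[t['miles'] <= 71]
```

group by vehicle, sum of miles:
         miles
vehicle       
sedan      151
suv         85
truck       53
van         71
add column miles_plus_10 = t['miles'] + 10:
         miles  miles_plus_10
vehicle                      
sedan      151            161
suv         85             95
truck       53             63
van         71             81
filter rows where miles <= 71:
         miles  miles_plus_10
vehicle                      
truck       53             63
van         71             81

81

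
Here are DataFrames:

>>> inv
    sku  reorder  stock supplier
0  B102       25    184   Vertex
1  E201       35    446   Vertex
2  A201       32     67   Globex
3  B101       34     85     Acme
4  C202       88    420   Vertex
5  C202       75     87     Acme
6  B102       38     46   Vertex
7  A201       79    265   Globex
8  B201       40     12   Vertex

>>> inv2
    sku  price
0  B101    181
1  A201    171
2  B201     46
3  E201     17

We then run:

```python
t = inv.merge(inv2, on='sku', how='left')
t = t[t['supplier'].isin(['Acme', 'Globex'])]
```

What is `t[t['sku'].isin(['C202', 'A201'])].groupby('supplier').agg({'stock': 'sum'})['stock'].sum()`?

merge on 'sku' (how='left') → 9 rows:
    sku  reorder  stock supplier  price
0  B102       25    184   Vertex    NaN
1  E201       35    446   Vertex   17.0
2  A201       32     67   Globex  171.0
3  B101       34     85     Acme  181.0
4  C202       88    420   Vertex    NaN
5  C202       75     87     Acme    NaN
6  B102       38     46   Vertex    NaN
7  A201       79    265   Globex  171.0
8  B201       40     12   Vertex   46.0
filter rows where supplier in ['Acme', 'Globex']:
    sku  reorder  stock supplier  price
2  A201       32     67   Globex  171.0
3  B101       34     85     Acme  181.0
5  C202       75     87     Acme    NaN
7  A201       79    265   Globex  171.0
filter rows where sku in ['C202', 'A201']:
    sku  reorder  stock supplier  price
2  A201       32     67   Globex  171.0
5  C202       75     87     Acme    NaN
7  A201       79    265   Globex  171.0
group by supplier, sum of stock:
          stock
supplier       
Acme         87
Globex      332
So sum() = 419.

419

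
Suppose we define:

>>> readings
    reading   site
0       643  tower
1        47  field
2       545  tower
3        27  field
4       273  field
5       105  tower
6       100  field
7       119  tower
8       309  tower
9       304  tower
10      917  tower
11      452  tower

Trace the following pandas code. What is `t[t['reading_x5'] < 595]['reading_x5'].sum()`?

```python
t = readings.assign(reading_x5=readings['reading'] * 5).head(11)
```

add column reading_x5 = readings['reading'] * 5:
    reading   site  reading_x5
0       643  tower        3215
1        47  field         235
2       545  tower        2725
3        27  field         135
4       273  field        1365
5       105  tower         525
6       100  field         500
7       119  tower         595
8       309  tower        1545
9       304  tower        1520
10      917  tower        4585
11      452  tower        2260
take first 11 rows:
    reading   site  reading_x5
0       643  tower        3215
1        47  field         235
2       545  tower        2725
3        27  field         135
4       273  field        1365
5       105  tower         525
6       100  field         500
7       119  tower         595
8       309  tower        1545
9       304  tower        1520
10      917  tower        4585
filter rows where reading_x5 < 595:
   reading   site  reading_x5
1       47  field         235
3       27  field         135
5      105  tower         525
6      100  field         500

1395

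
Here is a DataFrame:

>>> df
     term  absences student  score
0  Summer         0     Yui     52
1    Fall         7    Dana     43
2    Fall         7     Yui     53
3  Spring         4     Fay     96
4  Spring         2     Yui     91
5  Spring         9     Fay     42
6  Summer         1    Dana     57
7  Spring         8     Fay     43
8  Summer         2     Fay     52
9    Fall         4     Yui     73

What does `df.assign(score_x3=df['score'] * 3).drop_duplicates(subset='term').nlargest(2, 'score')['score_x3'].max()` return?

288

add column score_x3 = df['score'] * 3:
     term  absences student  score  score_x3
0  Summer         0     Yui     52       156
1    Fall         7    Dana     43       129
2    Fall         7     Yui     53       159
3  Spring         4     Fay     96       288
4  Spring         2     Yui     91       273
5  Spring         9     Fay     42       126
6  Summer         1    Dana     57       171
7  Spring         8     Fay     43       129
8  Summer         2     Fay     52       156
9    Fall         4     Yui     73       219
drop duplicate term (keep=first):
     term  absences student  score  score_x3
0  Summer         0     Yui     52       156
1    Fall         7    Dana     43       129
3  Spring         4     Fay     96       288
take 2 rows with largest score:
     term  absences student  score  score_x3
3  Spring         4     Fay     96       288
0  Summer         0     Yui     52       156
So max() = 288.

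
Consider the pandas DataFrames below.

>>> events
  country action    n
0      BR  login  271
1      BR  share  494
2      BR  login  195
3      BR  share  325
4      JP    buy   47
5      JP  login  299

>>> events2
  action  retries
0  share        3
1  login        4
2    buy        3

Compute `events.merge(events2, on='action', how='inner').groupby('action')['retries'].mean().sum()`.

10.0

merge on 'action' (how='inner') → 6 rows:
  country action    n  retries
0      BR  login  271        4
1      BR  share  494        3
2      BR  login  195        4
3      BR  share  325        3
4      JP    buy   47        3
5      JP  login  299        4
group by action, mean of retries:
action
buy      3.0
login    4.0
share    3.0
Name: retries, dtype: float64
Taking the sum of the resulting series gives 10.0.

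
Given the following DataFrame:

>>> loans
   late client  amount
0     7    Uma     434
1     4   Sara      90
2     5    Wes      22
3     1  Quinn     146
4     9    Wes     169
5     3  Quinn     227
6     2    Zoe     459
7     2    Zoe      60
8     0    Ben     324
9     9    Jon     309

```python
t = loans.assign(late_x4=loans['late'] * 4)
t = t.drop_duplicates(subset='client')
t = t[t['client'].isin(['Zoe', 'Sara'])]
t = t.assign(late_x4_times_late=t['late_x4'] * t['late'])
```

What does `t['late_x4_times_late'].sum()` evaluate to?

80

add column late_x4 = loans['late'] * 4:
   late client  amount  late_x4
0     7    Uma     434       28
1     4   Sara      90       16
2     5    Wes      22       20
3     1  Quinn     146        4
4     9    Wes     169       36
5     3  Quinn     227       12
6     2    Zoe     459        8
7     2    Zoe      60        8
8     0    Ben     324        0
9     9    Jon     309       36
drop duplicate client (keep=first):
   late client  amount  late_x4
0     7    Uma     434       28
1     4   Sara      90       16
2     5    Wes      22       20
3     1  Quinn     146        4
6     2    Zoe     459        8
8     0    Ben     324        0
9     9    Jon     309       36
filter rows where client in ['Zoe', 'Sara']:
   late client  amount  late_x4
1     4   Sara      90       16
6     2    Zoe     459        8
add column late_x4_times_late = t['late_x4'] * t['late']:
   late client  amount  late_x4  late_x4_times_late
1     4   Sara      90       16                  64
6     2    Zoe     459        8                  16
Finally, sum of column 'late_x4_times_late' = 80.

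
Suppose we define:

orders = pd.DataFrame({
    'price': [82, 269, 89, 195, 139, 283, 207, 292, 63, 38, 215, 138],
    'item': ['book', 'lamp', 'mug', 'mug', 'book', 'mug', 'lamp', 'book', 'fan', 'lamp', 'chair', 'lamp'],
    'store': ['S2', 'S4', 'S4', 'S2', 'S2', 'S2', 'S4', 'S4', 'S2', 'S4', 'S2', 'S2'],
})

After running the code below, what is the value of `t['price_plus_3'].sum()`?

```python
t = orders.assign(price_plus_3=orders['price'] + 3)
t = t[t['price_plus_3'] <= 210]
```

975

add column price_plus_3 = orders['price'] + 3:
    price   item store  price_plus_3
0      82   book    S2            85
1     269   lamp    S4           272
2      89    mug    S4            92
3     195    mug    S2           198
4     139   book    S2           142
5     283    mug    S2           286
6     207   lamp    S4           210
7     292   book    S4           295
8      63    fan    S2            66
9      38   lamp    S4            41
10    215  chair    S2           218
11    138   lamp    S2           141
filter rows where price_plus_3 <= 210:
    price  item store  price_plus_3
0      82  book    S2            85
2      89   mug    S4            92
3     195   mug    S2           198
4     139  book    S2           142
6     207  lamp    S4           210
8      63   fan    S2            66
9      38  lamp    S4            41
11    138  lamp    S2           141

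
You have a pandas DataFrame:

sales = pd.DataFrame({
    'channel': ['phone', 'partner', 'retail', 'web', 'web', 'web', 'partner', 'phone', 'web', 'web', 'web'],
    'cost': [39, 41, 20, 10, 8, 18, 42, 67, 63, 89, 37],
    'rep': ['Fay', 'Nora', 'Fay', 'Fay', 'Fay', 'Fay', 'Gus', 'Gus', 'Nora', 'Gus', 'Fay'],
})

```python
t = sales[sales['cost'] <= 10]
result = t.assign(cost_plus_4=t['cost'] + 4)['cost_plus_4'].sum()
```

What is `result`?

26

filter rows where cost <= 10:
  channel  cost  rep
3     web    10  Fay
4     web     8  Fay
add column cost_plus_4 = t['cost'] + 4:
  channel  cost  rep  cost_plus_4
3     web    10  Fay           14
4     web     8  Fay           12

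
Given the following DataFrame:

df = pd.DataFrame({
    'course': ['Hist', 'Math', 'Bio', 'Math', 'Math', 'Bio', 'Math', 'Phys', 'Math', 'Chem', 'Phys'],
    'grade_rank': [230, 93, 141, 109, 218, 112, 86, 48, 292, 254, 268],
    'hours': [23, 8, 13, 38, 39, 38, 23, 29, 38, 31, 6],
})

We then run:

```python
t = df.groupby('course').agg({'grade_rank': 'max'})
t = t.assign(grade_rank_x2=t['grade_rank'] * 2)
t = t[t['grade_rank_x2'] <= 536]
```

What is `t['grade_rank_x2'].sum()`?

group by course, max of grade_rank:
        grade_rank
course            
Bio            141
Chem           254
Hist           230
Math           292
Phys           268
add column grade_rank_x2 = t['grade_rank'] * 2:
        grade_rank  grade_rank_x2
course                           
Bio            141            282
Chem           254            508
Hist           230            460
Math           292            584
Phys           268            536
filter rows where grade_rank_x2 <= 536:
        grade_rank  grade_rank_x2
course                           
Bio            141            282
Chem           254            508
Hist           230            460
Phys           268            536

1786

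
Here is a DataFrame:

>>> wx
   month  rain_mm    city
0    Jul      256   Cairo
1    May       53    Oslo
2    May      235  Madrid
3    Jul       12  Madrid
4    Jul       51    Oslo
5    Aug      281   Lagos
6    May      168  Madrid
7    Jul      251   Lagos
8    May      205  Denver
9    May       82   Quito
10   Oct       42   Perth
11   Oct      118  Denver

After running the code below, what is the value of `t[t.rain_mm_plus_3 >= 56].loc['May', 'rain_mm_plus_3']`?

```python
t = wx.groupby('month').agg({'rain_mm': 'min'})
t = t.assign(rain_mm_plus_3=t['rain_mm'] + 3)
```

group by month, min of rain_mm:
       rain_mm
month         
Aug        281
Jul         12
May         53
Oct         42
add column rain_mm_plus_3 = t['rain_mm'] + 3:
       rain_mm  rain_mm_plus_3
month                         
Aug        281             284
Jul         12              15
May         53              56
Oct         42              45
filter rows where rain_mm_plus_3 >= 56:
       rain_mm  rain_mm_plus_3
month                         
Aug        281             284
May         53              56
Then the value at row 'May', column 'rain_mm_plus_3': 56

56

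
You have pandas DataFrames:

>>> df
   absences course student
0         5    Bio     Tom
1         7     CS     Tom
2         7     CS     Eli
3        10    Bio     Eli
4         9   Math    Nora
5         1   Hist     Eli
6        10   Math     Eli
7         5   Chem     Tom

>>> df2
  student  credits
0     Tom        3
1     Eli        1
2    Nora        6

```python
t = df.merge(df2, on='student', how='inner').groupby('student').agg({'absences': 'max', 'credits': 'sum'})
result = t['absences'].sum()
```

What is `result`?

merge on 'student' (how='inner') → 8 rows:
   absences course student  credits
0         5    Bio     Tom        3
1         7     CS     Tom        3
2         7     CS     Eli        1
3        10    Bio     Eli        1
4         9   Math    Nora        6
5         1   Hist     Eli        1
6        10   Math     Eli        1
7         5   Chem     Tom        3
group by student: max(absences), sum(credits):
         absences  credits
student                   
Eli            10        4
Nora            9        6
Tom             7        9
So sum() = 26.

26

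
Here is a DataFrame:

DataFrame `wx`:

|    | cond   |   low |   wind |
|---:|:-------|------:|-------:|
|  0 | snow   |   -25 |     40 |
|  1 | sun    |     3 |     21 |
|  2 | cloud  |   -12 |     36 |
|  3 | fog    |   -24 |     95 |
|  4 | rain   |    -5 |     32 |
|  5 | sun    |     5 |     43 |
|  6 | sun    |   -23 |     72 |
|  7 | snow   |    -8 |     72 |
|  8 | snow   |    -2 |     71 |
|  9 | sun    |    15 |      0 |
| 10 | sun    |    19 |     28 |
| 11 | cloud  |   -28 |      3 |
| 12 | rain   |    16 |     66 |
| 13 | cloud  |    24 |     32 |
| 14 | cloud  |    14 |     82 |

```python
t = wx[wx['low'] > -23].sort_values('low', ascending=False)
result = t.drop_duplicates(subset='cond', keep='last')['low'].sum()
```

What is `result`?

filter rows where low > -23:
     cond  low  wind
1     sun    3    21
2   cloud  -12    36
4    rain   -5    32
5     sun    5    43
7    snow   -8    72
8    snow   -2    71
9     sun   15     0
10    sun   19    28
12   rain   16    66
13  cloud   24    32
14  cloud   14    82
sort by low descending:
     cond  low  wind
13  cloud   24    32
10    sun   19    28
12   rain   16    66
9     sun   15     0
14  cloud   14    82
5     sun    5    43
1     sun    3    21
8    snow   -2    71
4    rain   -5    32
7    snow   -8    72
2   cloud  -12    36
drop duplicate cond (keep=last):
    cond  low  wind
1    sun    3    21
4   rain   -5    32
7   snow   -8    72
2  cloud  -12    36
sum of column 'low' → -22

-22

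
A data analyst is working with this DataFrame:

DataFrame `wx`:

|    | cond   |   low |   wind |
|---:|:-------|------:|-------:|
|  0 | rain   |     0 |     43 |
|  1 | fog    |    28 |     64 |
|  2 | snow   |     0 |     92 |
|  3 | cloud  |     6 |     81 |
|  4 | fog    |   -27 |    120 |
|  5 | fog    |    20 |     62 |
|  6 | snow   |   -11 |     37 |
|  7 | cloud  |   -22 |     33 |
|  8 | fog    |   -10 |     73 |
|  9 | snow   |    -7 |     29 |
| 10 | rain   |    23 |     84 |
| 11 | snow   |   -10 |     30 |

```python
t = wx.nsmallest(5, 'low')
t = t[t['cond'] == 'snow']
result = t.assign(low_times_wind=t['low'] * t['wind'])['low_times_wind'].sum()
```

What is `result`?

-707

take 5 rows with smallest low:
     cond  low  wind
4     fog  -27   120
7   cloud  -22    33
6    snow  -11    37
8     fog  -10    73
11   snow  -10    30
filter rows where cond == 'snow':
    cond  low  wind
6   snow  -11    37
11  snow  -10    30
add column low_times_wind = t['low'] * t['wind']:
    cond  low  wind  low_times_wind
6   snow  -11    37            -407
11  snow  -10    30            -300
sum of column 'low_times_wind' → -707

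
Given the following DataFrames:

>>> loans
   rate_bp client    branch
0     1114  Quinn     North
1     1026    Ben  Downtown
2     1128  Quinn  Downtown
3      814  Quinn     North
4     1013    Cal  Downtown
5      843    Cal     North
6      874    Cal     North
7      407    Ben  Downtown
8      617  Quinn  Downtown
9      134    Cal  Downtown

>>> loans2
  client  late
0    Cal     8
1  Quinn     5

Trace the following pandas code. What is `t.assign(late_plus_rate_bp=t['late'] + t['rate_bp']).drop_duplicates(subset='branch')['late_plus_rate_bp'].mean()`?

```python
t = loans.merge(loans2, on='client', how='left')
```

1119.0

merge on 'client' (how='left') → 10 rows:
   rate_bp client    branch  late
0     1114  Quinn     North   5.0
1     1026    Ben  Downtown   NaN
2     1128  Quinn  Downtown   5.0
3      814  Quinn     North   5.0
4     1013    Cal  Downtown   8.0
5      843    Cal     North   8.0
6      874    Cal     North   8.0
7      407    Ben  Downtown   NaN
8      617  Quinn  Downtown   5.0
9      134    Cal  Downtown   8.0
add column late_plus_rate_bp = t['late'] + t['rate_bp']:
   rate_bp client    branch  late  late_plus_rate_bp
0     1114  Quinn     North   5.0             1119.0
1     1026    Ben  Downtown   NaN                NaN
2     1128  Quinn  Downtown   5.0             1133.0
3      814  Quinn     North   5.0              819.0
4     1013    Cal  Downtown   8.0             1021.0
5      843    Cal     North   8.0              851.0
6      874    Cal     North   8.0              882.0
7      407    Ben  Downtown   NaN                NaN
8      617  Quinn  Downtown   5.0              622.0
9      134    Cal  Downtown   8.0              142.0
drop duplicate branch (keep=first):
   rate_bp client    branch  late  late_plus_rate_bp
0     1114  Quinn     North   5.0             1119.0
1     1026    Ben  Downtown   NaN                NaN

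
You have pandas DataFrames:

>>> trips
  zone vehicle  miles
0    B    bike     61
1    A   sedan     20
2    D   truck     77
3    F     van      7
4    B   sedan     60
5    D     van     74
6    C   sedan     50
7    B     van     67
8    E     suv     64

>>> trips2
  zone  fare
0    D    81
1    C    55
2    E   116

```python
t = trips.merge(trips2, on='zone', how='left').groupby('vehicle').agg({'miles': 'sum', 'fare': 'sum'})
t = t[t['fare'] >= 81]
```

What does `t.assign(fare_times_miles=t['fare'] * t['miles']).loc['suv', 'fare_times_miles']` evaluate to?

merge on 'zone' (how='left') → 9 rows:
  zone vehicle  miles   fare
0    B    bike     61    NaN
1    A   sedan     20    NaN
2    D   truck     77   81.0
3    F     van      7    NaN
4    B   sedan     60    NaN
5    D     van     74   81.0
6    C   sedan     50   55.0
7    B     van     67    NaN
8    E     suv     64  116.0
group by vehicle: sum(miles), sum(fare):
         miles   fare
vehicle              
bike        61    0.0
sedan      130   55.0
suv         64  116.0
truck       77   81.0
van        148   81.0
filter rows where fare >= 81:
         miles   fare
vehicle              
suv         64  116.0
truck       77   81.0
van        148   81.0
add column fare_times_miles = t['fare'] * t['miles']:
         miles   fare  fare_times_miles
vehicle                                
suv         64  116.0            7424.0
truck       77   81.0            6237.0
van        148   81.0           11988.0
Taking the value at row 'suv', column 'fare_times_miles' gives 7424.0.

7424.0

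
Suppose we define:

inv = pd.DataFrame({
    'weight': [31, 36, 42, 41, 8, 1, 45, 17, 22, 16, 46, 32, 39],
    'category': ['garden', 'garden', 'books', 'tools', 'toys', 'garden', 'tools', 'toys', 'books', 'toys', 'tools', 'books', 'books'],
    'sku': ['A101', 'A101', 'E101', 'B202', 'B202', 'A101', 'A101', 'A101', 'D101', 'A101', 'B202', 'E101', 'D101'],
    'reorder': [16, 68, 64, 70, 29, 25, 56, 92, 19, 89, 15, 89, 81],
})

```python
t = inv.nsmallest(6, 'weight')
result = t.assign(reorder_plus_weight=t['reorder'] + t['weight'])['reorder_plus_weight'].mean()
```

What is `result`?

take 6 rows with smallest weight:
   weight category   sku  reorder
5       1   garden  A101       25
4       8     toys  B202       29
9      16     toys  A101       89
7      17     toys  A101       92
8      22    books  D101       19
0      31   garden  A101       16
add column reorder_plus_weight = t['reorder'] + t['weight']:
   weight category   sku  reorder  reorder_plus_weight
5       1   garden  A101       25                   26
4       8     toys  B202       29                   37
9      16     toys  A101       89                  105
7      17     toys  A101       92                  109
8      22    books  D101       19                   41
0      31   garden  A101       16                   47
Taking the mean of column 'reorder_plus_weight' gives 60.8333333333.

60.8333333333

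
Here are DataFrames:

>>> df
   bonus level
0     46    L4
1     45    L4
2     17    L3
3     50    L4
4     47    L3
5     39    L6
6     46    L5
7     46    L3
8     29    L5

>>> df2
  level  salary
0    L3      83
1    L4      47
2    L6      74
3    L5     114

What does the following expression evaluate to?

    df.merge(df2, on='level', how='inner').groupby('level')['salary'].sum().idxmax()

L3

merge on 'level' (how='inner') → 9 rows:
   bonus level  salary
0     46    L4      47
1     45    L4      47
2     17    L3      83
3     50    L4      47
4     47    L3      83
5     39    L6      74
6     46    L5     114
7     46    L3      83
8     29    L5     114
group by level, sum of salary:
level
L3    249
L4    141
L5    228
L6     74
Name: salary, dtype: int64
Reading off the label with the largest value, we get L3.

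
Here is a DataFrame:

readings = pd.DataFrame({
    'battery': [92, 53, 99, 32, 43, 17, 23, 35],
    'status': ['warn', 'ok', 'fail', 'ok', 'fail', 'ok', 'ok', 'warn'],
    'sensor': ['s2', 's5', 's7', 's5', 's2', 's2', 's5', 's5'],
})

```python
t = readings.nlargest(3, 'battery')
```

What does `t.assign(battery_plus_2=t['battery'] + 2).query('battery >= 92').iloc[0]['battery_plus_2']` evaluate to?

take 3 rows with largest battery:
   battery status sensor
2       99   fail     s7
0       92   warn     s2
1       53     ok     s5
add column battery_plus_2 = t['battery'] + 2:
   battery status sensor  battery_plus_2
2       99   fail     s7             101
0       92   warn     s2              94
1       53     ok     s5              55
filter rows where battery >= 92:
   battery status sensor  battery_plus_2
2       99   fail     s7             101
0       92   warn     s2              94
Reading off the value at position 0, column 'battery_plus_2', we get 101.

101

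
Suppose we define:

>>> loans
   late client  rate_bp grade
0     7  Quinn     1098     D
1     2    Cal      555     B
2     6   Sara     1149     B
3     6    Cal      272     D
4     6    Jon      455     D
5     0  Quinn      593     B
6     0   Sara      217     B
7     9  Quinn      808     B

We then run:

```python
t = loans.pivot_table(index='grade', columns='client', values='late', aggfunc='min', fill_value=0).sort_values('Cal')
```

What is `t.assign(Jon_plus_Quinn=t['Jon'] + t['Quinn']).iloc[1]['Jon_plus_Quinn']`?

13

pivot: rows=grade, cols=client, min(late):
client  Cal  Jon  Quinn  Sara
grade                        
B         2    0      0     0
D         6    6      7     0
sort by Cal:
client  Cal  Jon  Quinn  Sara
grade                        
B         2    0      0     0
D         6    6      7     0
add column Jon_plus_Quinn = t['Jon'] + t['Quinn']:
client  Cal  Jon  Quinn  Sara  Jon_plus_Quinn
grade                                        
B         2    0      0     0               0
D         6    6      7     0              13
value at position 1, column 'Jon_plus_Quinn' → 13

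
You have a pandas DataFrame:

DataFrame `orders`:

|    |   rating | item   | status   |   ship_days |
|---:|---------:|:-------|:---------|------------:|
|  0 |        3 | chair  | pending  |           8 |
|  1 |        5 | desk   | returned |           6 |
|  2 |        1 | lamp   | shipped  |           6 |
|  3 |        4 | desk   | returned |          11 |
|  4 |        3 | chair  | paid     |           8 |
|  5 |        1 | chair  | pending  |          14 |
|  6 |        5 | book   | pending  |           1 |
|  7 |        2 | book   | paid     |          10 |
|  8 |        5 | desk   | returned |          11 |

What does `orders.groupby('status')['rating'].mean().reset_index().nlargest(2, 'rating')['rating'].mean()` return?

3.83333333333

group by status, mean of rating:
status
paid        2.500000
pending     3.000000
returned    4.666667
shipped     1.000000
Name: rating, dtype: float64
reset_index():
     status    rating
0      paid  2.500000
1   pending  3.000000
2  returned  4.666667
3   shipped  1.000000
take 2 rows with largest rating:
     status    rating
2  returned  4.666667
1   pending  3.000000
Taking the mean of column 'rating' gives 3.83333333333.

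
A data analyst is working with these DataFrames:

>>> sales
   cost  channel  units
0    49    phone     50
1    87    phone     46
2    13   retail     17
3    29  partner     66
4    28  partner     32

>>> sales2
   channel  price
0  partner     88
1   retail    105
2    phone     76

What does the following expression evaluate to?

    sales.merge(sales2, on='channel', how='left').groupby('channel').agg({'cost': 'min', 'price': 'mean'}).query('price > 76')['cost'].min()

13

merge on 'channel' (how='left') → 5 rows:
   cost  channel  units  price
0    49    phone     50     76
1    87    phone     46     76
2    13   retail     17    105
3    29  partner     66     88
4    28  partner     32     88
group by channel: min(cost), mean(price):
         cost  price
channel             
partner    28   88.0
phone      49   76.0
retail     13  105.0
filter rows where price > 76:
         cost  price
channel             
partner    28   88.0
retail     13  105.0
Taking the min of column 'cost' gives 13.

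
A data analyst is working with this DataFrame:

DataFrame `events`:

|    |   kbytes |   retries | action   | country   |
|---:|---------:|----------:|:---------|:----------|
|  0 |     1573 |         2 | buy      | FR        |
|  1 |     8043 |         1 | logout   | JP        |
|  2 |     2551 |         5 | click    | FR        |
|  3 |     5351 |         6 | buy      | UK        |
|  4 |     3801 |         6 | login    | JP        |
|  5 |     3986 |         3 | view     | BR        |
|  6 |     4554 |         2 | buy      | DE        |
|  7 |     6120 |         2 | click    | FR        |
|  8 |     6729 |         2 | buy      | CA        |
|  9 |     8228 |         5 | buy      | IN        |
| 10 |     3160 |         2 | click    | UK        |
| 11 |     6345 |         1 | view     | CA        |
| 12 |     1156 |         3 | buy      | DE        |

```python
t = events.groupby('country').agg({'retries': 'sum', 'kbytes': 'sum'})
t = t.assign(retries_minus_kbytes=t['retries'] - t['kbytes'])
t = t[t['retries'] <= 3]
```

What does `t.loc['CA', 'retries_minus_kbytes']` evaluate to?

group by country: sum(retries), sum(kbytes):
         retries  kbytes
country                 
BR             3    3986
CA             3   13074
DE             5    5710
FR             9   10244
IN             5    8228
JP             7   11844
UK             8    8511
add column retries_minus_kbytes = t['retries'] - t['kbytes']:
         retries  kbytes  retries_minus_kbytes
country                                       
BR             3    3986                 -3983
CA             3   13074                -13071
DE             5    5710                 -5705
FR             9   10244                -10235
IN             5    8228                 -8223
JP             7   11844                -11837
UK             8    8511                 -8503
filter rows where retries <= 3:
         retries  kbytes  retries_minus_kbytes
country                                       
BR             3    3986                 -3983
CA             3   13074                -13071

-13071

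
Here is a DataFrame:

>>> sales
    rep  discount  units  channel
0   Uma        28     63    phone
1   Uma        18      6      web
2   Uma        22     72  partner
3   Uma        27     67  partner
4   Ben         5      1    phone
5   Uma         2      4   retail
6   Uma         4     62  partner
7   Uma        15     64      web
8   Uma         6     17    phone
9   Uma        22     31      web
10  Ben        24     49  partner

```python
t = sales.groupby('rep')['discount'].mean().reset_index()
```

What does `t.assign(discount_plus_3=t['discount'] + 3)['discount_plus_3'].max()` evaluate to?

19.0

group by rep, mean of discount:
rep
Ben    14.5
Uma    16.0
Name: discount, dtype: float64
reset_index():
   rep  discount
0  Ben      14.5
1  Uma      16.0
add column discount_plus_3 = t['discount'] + 3:
   rep  discount  discount_plus_3
0  Ben      14.5             17.5
1  Uma      16.0             19.0
Reading off the max of column 'discount_plus_3', we get 19.0.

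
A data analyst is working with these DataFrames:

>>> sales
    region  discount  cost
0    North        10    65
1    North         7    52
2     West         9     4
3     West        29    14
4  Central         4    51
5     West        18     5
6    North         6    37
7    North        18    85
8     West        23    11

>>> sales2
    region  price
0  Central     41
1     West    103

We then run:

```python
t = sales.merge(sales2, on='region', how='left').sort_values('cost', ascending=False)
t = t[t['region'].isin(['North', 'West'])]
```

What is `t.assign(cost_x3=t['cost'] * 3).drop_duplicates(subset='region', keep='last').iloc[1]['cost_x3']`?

merge on 'region' (how='left') → 9 rows:
    region  discount  cost  price
0    North        10    65    NaN
1    North         7    52    NaN
2     West         9     4  103.0
3     West        29    14  103.0
4  Central         4    51   41.0
5     West        18     5  103.0
6    North         6    37    NaN
7    North        18    85    NaN
8     West        23    11  103.0
sort by cost descending:
    region  discount  cost  price
7    North        18    85    NaN
0    North        10    65    NaN
1    North         7    52    NaN
4  Central         4    51   41.0
6    North         6    37    NaN
3     West        29    14  103.0
8     West        23    11  103.0
5     West        18     5  103.0
2     West         9     4  103.0
filter rows where region in ['North', 'West']:
  region  discount  cost  price
7  North        18    85    NaN
0  North        10    65    NaN
1  North         7    52    NaN
6  North         6    37    NaN
3   West        29    14  103.0
8   West        23    11  103.0
5   West        18     5  103.0
2   West         9     4  103.0
add column cost_x3 = t['cost'] * 3:
  region  discount  cost  price  cost_x3
7  North        18    85    NaN      255
0  North        10    65    NaN      195
1  North         7    52    NaN      156
6  North         6    37    NaN      111
3   West        29    14  103.0       42
8   West        23    11  103.0       33
5   West        18     5  103.0       15
2   West         9     4  103.0       12
drop duplicate region (keep=last):
  region  discount  cost  price  cost_x3
6  North         6    37    NaN      111
2   West         9     4  103.0       12
Taking the value at position 1, column 'cost_x3' gives 12.

12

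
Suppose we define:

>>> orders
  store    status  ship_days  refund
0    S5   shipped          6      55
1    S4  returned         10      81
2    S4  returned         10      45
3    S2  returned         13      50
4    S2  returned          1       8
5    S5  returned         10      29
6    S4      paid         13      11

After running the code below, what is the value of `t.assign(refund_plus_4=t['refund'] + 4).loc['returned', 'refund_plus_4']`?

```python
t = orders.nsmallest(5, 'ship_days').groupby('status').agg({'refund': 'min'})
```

take 5 rows with smallest ship_days:
  store    status  ship_days  refund
4    S2  returned          1       8
0    S5   shipped          6      55
1    S4  returned         10      81
2    S4  returned         10      45
5    S5  returned         10      29
group by status, min of refund:
          refund
status          
returned       8
shipped       55
add column refund_plus_4 = t['refund'] + 4:
          refund  refund_plus_4
status                         
returned       8             12
shipped       55             59

12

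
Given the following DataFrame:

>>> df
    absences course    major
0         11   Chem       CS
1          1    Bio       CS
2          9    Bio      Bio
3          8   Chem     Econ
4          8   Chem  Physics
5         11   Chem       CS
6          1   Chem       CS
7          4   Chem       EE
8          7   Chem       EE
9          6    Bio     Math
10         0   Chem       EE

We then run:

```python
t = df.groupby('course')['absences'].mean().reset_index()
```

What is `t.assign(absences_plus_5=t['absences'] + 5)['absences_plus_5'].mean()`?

group by course, mean of absences:
course
Bio     5.333333
Chem    6.250000
Name: absences, dtype: float64
reset_index():
  course  absences
0    Bio  5.333333
1   Chem  6.250000
add column absences_plus_5 = t['absences'] + 5:
  course  absences  absences_plus_5
0    Bio  5.333333        10.333333
1   Chem  6.250000        11.250000
The mean of column 'absences_plus_5' is 10.7916666667.

10.7916666667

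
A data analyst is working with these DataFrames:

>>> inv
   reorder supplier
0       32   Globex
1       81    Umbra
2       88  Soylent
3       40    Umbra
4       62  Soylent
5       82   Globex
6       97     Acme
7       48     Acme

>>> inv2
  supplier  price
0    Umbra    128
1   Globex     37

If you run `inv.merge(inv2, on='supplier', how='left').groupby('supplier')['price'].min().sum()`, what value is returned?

165.0

merge on 'supplier' (how='left') → 8 rows:
   reorder supplier  price
0       32   Globex   37.0
1       81    Umbra  128.0
2       88  Soylent    NaN
3       40    Umbra  128.0
4       62  Soylent    NaN
5       82   Globex   37.0
6       97     Acme    NaN
7       48     Acme    NaN
group by supplier, min of price:
supplier
Acme         NaN
Globex      37.0
Soylent      NaN
Umbra      128.0
Name: price, dtype: float64
Reading off the sum of the resulting series, we get 165.0.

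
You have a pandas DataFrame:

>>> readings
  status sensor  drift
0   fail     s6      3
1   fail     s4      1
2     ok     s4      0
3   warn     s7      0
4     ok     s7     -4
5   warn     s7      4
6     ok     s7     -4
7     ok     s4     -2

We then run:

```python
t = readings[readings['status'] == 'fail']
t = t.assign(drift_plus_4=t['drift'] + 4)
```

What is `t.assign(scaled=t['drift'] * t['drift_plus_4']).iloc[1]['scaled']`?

5

filter rows where status == 'fail':
  status sensor  drift
0   fail     s6      3
1   fail     s4      1
add column drift_plus_4 = t['drift'] + 4:
  status sensor  drift  drift_plus_4
0   fail     s6      3             7
1   fail     s4      1             5
add column scaled = t['drift'] * t['drift_plus_4']:
  status sensor  drift  drift_plus_4  scaled
0   fail     s6      3             7      21
1   fail     s4      1             5       5
Finally, value at position 1, column 'scaled' = 5.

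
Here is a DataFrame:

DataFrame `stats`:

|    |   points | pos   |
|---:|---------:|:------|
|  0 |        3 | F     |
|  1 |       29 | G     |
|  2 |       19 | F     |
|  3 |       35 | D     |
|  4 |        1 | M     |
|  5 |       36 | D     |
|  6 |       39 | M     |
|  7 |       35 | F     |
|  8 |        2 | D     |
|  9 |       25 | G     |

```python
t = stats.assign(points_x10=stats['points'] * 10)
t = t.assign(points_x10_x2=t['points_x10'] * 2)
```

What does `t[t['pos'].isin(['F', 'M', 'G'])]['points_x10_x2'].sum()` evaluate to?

3020

add column points_x10 = stats['points'] * 10:
   points pos  points_x10
0       3   F          30
1      29   G         290
2      19   F         190
3      35   D         350
4       1   M          10
5      36   D         360
6      39   M         390
7      35   F         350
8       2   D          20
9      25   G         250
add column points_x10_x2 = t['points_x10'] * 2:
   points pos  points_x10  points_x10_x2
0       3   F          30             60
1      29   G         290            580
2      19   F         190            380
3      35   D         350            700
4       1   M          10             20
5      36   D         360            720
6      39   M         390            780
7      35   F         350            700
8       2   D          20             40
9      25   G         250            500
filter rows where pos in ['F', 'M', 'G']:
   points pos  points_x10  points_x10_x2
0       3   F          30             60
1      29   G         290            580
2      19   F         190            380
4       1   M          10             20
6      39   M         390            780
7      35   F         350            700
9      25   G         250            500
Then the sum of column 'points_x10_x2': 3020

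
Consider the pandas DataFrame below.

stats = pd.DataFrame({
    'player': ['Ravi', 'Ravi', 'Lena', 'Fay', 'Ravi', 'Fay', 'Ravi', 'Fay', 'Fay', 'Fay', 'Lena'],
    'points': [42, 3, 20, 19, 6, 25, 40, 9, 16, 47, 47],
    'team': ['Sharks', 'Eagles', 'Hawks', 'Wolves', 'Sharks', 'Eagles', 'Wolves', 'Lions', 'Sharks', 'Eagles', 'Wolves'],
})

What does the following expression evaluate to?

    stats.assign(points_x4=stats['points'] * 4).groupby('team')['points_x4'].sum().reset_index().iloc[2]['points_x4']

add column points_x4 = stats['points'] * 4:
   player  points    team  points_x4
0    Ravi      42  Sharks        168
1    Ravi       3  Eagles         12
2    Lena      20   Hawks         80
3     Fay      19  Wolves         76
4    Ravi       6  Sharks         24
5     Fay      25  Eagles        100
6    Ravi      40  Wolves        160
7     Fay       9   Lions         36
8     Fay      16  Sharks         64
9     Fay      47  Eagles        188
10   Lena      47  Wolves        188
group by team, sum of points_x4:
team
Eagles    300
Hawks      80
Lions      36
Sharks    256
Wolves    424
Name: points_x4, dtype: int64
reset_index():
     team  points_x4
0  Eagles        300
1   Hawks         80
2   Lions         36
3  Sharks        256
4  Wolves        424

36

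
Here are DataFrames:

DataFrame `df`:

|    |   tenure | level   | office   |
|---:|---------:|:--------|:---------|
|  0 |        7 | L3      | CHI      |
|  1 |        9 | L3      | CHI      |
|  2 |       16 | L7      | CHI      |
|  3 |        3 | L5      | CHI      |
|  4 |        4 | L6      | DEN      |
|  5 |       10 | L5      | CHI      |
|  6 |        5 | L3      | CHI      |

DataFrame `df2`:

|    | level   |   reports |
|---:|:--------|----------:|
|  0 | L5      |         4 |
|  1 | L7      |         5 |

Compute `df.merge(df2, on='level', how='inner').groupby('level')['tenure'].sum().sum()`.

29

merge on 'level' (how='inner') → 3 rows:
   tenure level office  reports
0      16    L7    CHI        5
1       3    L5    CHI        4
2      10    L5    CHI        4
group by level, sum of tenure:
level
L5    13
L7    16
Name: tenure, dtype: int64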